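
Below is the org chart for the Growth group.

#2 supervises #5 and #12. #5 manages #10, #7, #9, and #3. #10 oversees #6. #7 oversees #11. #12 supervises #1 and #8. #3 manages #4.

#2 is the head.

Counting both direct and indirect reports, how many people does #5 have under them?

7

#5 directly manages #10, #7, #3, #9. Under #10: #6 (1). Under #7: #11 (1). Under #3: #4 (1). #9 has no reports. So #5's organization is 4 direct reports plus everyone under them: 2 + 2 + 2 + 1 = 7.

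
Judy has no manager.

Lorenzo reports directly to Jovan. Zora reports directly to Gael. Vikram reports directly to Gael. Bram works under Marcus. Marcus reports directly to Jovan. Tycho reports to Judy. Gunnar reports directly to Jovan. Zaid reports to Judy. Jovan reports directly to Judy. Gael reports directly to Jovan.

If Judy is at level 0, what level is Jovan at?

Chain from Jovan up to Judy: Jovan → Judy. That is 1 step up, so Jovan is 1 level below Judy.

1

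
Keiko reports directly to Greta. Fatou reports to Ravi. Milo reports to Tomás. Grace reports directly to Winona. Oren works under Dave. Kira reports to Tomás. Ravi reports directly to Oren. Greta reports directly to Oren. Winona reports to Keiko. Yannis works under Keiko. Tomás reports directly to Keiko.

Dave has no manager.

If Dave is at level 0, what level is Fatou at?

3

Chain from Fatou up to Dave: Fatou → Ravi → Oren → Dave. That is 3 steps up, so Fatou is 3 levels below Dave.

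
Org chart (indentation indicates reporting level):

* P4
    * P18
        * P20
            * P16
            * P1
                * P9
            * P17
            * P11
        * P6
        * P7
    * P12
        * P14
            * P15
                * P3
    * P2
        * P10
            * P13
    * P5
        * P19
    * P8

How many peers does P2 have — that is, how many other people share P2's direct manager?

P2 reports to P4. P4's other direct reports are P18, P12, P5, P8 — 4 peers.

4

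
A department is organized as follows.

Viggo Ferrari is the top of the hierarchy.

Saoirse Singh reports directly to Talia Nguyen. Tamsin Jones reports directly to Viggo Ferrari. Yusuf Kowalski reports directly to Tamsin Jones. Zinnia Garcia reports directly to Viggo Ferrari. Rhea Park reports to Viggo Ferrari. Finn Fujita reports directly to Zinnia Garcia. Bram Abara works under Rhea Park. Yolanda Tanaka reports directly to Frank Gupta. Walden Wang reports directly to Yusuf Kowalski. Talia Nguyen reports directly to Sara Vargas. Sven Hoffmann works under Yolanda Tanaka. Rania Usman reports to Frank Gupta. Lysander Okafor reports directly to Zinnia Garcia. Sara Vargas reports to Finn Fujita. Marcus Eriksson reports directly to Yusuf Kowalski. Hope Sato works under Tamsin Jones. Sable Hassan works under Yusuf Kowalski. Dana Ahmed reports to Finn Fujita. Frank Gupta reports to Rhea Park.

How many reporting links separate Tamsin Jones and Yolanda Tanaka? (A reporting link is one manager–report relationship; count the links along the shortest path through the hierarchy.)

Tamsin Jones is 1 level below Viggo Ferrari, and Yolanda Tanaka is 3 levels below Viggo Ferrari (their lowest common manager). The shortest path runs up from Tamsin Jones to Viggo Ferrari and back down to Yolanda Tanaka: 1 + 3 = 4 links.

4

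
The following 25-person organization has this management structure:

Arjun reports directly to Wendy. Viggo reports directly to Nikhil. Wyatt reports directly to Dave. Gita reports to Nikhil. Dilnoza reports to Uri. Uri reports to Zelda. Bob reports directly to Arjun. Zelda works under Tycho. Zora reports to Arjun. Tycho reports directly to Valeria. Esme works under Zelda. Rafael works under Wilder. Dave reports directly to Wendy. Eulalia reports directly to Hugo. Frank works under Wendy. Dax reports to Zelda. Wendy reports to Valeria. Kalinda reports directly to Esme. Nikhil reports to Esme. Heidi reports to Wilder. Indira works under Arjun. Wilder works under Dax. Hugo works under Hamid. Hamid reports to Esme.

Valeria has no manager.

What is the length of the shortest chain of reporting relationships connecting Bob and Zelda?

Bob is 3 levels below Valeria, and Zelda is 2 levels below Valeria (their lowest common manager). The shortest path runs up from Bob to Valeria and back down to Zelda: 3 + 2 = 5 links.

5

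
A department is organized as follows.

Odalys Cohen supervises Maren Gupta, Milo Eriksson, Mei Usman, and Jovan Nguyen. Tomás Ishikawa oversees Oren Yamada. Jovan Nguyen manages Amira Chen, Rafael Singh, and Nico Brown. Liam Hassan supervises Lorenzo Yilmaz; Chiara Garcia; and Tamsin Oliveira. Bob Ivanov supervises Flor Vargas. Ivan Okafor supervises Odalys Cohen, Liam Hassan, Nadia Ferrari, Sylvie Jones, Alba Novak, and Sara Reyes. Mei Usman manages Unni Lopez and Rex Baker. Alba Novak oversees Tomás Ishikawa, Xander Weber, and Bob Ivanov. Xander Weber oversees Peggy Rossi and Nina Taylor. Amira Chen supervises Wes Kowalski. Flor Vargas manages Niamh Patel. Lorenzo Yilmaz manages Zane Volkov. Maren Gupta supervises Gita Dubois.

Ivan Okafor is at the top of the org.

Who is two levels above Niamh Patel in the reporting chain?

Niamh Patel reports to Flor Vargas, and Flor Vargas reports to Bob Ivanov. So Niamh Patel's skip-level manager is Bob Ivanov.

Bob Ivanov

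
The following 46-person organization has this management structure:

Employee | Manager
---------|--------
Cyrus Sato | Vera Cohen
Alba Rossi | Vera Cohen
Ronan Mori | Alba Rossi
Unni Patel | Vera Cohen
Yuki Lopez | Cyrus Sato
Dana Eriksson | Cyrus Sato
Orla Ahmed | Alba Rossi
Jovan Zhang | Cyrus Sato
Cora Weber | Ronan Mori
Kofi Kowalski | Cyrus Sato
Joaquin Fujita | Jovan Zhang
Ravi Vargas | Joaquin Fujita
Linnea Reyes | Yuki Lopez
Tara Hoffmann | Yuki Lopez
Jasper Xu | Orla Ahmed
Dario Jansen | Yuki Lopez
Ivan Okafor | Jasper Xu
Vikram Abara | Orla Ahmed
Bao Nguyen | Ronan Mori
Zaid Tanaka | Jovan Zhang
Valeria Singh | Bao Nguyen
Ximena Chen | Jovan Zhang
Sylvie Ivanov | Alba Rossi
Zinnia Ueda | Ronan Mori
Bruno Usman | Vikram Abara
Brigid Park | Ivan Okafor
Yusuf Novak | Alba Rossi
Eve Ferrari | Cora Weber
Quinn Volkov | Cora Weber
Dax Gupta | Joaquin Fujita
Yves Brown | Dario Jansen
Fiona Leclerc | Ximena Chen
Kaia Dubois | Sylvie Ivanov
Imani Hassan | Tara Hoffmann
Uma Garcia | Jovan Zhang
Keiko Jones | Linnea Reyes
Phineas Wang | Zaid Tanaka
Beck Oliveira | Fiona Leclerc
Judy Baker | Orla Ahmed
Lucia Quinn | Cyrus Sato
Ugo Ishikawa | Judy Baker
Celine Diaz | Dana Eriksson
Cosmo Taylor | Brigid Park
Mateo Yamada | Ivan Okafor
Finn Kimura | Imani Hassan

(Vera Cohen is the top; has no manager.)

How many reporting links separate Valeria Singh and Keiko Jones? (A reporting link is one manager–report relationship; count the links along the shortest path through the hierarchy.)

Valeria Singh is 4 levels below Vera Cohen, and Keiko Jones is 4 levels below Vera Cohen (their lowest common manager). The shortest path runs up from Valeria Singh to Vera Cohen and back down to Keiko Jones: 4 + 4 = 8 links.

8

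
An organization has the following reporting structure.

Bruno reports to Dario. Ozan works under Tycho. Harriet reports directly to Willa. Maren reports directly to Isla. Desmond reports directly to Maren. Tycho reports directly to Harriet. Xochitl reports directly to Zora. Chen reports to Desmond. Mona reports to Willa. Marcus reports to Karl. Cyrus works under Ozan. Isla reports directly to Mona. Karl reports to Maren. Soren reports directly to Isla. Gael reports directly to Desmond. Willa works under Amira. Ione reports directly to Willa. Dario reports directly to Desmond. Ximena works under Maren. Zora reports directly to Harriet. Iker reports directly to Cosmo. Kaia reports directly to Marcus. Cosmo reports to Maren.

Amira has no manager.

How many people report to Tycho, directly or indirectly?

2

Tycho directly manages Ozan. Under Ozan: Cyrus (1). That's 2 in total.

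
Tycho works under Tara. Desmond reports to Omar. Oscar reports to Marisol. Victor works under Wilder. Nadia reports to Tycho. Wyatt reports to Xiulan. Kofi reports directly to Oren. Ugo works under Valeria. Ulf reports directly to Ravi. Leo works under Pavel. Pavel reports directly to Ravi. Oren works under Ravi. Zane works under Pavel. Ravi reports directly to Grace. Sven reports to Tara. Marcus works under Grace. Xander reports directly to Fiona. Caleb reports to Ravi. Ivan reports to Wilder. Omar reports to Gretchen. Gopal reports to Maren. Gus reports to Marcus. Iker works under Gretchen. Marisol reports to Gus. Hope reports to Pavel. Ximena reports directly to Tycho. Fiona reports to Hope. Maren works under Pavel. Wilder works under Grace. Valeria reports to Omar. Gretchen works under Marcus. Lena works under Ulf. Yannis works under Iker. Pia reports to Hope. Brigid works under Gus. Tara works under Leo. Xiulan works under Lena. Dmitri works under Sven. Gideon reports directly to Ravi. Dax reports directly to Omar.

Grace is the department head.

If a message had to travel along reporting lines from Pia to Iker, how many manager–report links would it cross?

Pia is 4 levels below Grace, and Iker is 3 levels below Grace (their lowest common manager). The shortest path runs up from Pia to Grace and back down to Iker: 4 + 3 = 7 links.

7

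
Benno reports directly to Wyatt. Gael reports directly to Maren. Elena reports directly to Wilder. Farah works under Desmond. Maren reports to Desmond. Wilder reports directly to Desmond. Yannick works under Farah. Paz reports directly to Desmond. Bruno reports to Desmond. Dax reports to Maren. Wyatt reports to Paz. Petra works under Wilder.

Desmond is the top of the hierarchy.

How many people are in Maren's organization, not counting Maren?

2

Maren directly manages Dax, Gael. Dax has no reports. Gael has no reports. So Maren's organization is 2 direct reports plus everyone under them: 1 + 1 = 2.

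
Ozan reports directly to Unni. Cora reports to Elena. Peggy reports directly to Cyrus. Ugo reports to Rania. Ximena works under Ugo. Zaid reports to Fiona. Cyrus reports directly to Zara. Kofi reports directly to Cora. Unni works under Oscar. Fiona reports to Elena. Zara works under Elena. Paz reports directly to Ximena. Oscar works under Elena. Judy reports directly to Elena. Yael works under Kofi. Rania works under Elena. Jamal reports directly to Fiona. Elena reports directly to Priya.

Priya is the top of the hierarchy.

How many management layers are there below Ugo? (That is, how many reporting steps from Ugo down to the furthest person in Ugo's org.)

The longest chain under Ugo runs Ugo → Ximena → Paz, which is 2 levels below Ugo.

2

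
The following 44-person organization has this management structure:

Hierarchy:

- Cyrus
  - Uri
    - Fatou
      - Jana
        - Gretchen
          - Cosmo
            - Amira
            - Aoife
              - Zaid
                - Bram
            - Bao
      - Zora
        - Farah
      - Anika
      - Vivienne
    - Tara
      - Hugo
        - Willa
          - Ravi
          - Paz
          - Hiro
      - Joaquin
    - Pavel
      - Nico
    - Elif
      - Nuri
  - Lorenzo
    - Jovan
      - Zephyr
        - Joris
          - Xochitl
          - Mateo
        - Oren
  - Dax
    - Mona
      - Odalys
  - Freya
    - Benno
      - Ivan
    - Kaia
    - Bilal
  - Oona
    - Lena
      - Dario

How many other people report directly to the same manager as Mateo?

1

Mateo reports to Joris. Joris's other direct reports are Xochitl — 1 peer.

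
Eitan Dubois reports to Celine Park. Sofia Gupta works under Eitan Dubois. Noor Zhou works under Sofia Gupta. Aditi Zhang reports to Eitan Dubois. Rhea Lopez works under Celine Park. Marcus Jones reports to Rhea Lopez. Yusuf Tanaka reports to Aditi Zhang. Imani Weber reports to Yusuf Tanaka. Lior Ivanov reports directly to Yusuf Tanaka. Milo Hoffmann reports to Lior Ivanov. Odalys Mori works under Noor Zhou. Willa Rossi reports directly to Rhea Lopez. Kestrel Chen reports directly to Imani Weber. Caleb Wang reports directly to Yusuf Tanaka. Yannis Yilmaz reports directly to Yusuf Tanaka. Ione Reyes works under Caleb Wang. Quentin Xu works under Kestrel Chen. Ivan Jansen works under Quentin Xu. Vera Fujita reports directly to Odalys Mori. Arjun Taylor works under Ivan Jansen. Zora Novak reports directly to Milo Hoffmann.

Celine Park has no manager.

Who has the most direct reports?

Direct-report counts: Celine Park has 2; Rhea Lopez has 2; Eitan Dubois has 2; Aditi Zhang has 1; Yusuf Tanaka has 4; Caleb Wang has 1; Lior Ivanov has 1; Milo Hoffmann has 1; Imani Weber has 1; Kestrel Chen has 1; Quentin Xu has 1; Ivan Jansen has 1; Sofia Gupta has 1; Noor Zhou has 1; Odalys Mori has 1. The largest is 4, held by Yusuf Tanaka.

Yusuf Tanaka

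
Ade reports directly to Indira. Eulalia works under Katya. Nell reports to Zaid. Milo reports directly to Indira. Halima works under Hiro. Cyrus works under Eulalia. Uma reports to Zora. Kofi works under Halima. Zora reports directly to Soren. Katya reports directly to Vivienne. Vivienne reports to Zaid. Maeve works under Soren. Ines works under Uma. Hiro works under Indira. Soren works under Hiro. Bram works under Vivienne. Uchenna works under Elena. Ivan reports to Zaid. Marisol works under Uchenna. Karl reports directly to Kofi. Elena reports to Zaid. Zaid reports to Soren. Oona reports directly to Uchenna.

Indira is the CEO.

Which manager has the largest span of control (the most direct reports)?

Direct-report counts: Indira has 3; Hiro has 2; Halima has 1; Kofi has 1; Soren has 3; Zaid has 4; Elena has 1; Uchenna has 2; Vivienne has 2; Katya has 1; Eulalia has 1; Zora has 1; Uma has 1. The largest is 4, held by Zaid.

Zaid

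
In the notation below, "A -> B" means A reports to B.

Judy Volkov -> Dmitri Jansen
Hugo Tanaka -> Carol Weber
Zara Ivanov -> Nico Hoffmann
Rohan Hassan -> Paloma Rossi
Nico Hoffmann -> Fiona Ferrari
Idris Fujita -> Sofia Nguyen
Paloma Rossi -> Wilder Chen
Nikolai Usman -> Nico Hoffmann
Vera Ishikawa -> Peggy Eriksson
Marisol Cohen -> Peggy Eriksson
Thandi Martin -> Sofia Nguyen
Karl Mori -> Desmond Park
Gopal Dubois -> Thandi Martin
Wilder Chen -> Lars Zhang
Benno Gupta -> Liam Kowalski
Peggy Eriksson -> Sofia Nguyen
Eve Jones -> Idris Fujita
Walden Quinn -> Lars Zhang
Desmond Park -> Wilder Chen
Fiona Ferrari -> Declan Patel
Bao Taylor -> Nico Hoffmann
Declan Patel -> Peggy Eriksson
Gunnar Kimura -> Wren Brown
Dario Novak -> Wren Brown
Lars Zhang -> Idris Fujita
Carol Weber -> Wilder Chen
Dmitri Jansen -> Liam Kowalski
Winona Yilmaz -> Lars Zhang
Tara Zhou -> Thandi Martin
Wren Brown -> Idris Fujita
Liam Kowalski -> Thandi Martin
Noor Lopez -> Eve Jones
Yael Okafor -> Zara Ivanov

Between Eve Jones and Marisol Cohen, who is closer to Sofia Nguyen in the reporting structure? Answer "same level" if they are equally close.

Both Eve Jones and Marisol Cohen are 2 levels below Sofia Nguyen.

same level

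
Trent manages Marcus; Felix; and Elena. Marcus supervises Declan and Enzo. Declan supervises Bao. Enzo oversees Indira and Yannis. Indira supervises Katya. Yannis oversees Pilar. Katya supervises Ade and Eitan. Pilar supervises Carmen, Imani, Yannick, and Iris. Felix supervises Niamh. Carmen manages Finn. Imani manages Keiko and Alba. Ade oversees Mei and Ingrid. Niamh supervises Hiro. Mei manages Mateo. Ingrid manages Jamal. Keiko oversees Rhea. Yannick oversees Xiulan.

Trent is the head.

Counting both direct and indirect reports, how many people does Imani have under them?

3

Imani directly manages Keiko, Alba. Under Keiko: Rhea (1). Alba has no reports. So Imani's organization is 2 direct reports plus everyone under them: 2 + 1 = 3.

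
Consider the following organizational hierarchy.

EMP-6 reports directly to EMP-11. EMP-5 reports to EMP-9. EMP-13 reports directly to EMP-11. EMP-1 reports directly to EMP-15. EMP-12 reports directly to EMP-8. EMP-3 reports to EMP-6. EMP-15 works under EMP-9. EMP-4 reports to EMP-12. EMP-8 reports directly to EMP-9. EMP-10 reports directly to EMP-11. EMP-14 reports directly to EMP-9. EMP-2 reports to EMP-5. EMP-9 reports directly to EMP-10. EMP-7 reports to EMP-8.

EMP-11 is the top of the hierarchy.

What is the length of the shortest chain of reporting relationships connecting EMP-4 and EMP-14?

EMP-4 is 3 levels below EMP-9, and EMP-14 is 1 level below EMP-9 (their lowest common manager). The shortest path runs up from EMP-4 to EMP-9 and back down to EMP-14: 3 + 1 = 4 links.

4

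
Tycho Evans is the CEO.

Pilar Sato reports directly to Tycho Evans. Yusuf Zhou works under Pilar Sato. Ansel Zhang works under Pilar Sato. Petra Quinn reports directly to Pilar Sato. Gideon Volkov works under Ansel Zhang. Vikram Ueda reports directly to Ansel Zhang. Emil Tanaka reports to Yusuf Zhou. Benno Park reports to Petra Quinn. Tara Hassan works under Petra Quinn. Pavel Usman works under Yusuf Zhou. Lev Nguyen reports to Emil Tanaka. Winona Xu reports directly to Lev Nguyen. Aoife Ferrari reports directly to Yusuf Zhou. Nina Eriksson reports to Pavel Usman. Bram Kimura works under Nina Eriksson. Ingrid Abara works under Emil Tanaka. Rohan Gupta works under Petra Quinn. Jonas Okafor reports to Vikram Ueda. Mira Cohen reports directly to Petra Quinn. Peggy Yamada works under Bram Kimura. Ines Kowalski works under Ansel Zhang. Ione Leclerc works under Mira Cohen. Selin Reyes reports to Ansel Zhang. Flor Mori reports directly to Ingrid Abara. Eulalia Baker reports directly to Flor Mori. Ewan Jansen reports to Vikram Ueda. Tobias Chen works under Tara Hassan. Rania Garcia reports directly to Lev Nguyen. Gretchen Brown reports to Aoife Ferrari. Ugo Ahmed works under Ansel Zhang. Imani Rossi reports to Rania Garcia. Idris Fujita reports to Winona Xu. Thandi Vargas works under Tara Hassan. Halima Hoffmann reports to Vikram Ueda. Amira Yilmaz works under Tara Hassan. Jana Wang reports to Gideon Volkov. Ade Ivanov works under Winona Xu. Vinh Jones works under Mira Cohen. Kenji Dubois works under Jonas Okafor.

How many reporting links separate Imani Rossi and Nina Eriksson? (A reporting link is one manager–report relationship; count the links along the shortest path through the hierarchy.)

6

Imani Rossi is 4 levels below Yusuf Zhou, and Nina Eriksson is 2 levels below Yusuf Zhou (their lowest common manager). The shortest path runs up from Imani Rossi to Yusuf Zhou and back down to Nina Eriksson: 4 + 2 = 6 links.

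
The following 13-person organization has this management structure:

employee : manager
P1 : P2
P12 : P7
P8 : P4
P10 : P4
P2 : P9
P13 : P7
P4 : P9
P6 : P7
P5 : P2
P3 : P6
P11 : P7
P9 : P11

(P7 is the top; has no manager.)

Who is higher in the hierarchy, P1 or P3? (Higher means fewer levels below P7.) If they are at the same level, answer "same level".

P3

P1 is 4 levels below P7; P3 is 2. P3 is higher.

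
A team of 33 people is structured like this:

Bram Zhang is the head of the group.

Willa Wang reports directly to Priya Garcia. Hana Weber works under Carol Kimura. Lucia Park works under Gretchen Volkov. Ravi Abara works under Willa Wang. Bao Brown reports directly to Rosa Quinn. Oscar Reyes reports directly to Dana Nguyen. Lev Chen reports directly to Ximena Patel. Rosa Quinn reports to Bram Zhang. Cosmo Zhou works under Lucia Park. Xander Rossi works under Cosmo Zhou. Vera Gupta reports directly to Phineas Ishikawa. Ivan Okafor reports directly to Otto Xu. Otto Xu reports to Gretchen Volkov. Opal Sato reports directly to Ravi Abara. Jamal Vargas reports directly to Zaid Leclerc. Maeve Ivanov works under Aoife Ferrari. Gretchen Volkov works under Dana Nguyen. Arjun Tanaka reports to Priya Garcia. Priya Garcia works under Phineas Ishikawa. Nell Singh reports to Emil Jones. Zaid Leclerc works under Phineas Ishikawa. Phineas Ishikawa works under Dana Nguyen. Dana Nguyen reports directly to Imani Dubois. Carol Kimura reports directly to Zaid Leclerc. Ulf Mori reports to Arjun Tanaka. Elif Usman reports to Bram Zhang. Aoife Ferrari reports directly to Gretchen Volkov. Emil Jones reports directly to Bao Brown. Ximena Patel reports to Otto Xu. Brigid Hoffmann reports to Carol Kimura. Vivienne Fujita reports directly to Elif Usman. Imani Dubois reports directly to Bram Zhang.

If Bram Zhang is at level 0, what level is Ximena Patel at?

5

Chain from Ximena Patel up to Bram Zhang: Ximena Patel → Otto Xu → Gretchen Volkov → Dana Nguyen → Imani Dubois → Bram Zhang. That is 5 steps up, so Ximena Patel is 5 levels below Bram Zhang.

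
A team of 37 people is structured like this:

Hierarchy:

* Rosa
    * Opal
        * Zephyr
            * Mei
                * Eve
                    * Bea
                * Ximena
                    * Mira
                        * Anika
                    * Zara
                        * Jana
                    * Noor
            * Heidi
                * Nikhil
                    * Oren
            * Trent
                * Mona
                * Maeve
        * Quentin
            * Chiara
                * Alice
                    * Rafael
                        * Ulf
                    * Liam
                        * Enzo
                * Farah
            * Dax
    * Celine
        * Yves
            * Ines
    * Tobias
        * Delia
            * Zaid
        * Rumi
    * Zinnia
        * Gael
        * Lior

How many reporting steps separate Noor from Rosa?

5

Chain from Noor up to Rosa: Noor → Ximena → Mei → Zephyr → Opal → Rosa. That is 5 steps up, so Noor is 5 levels below Rosa.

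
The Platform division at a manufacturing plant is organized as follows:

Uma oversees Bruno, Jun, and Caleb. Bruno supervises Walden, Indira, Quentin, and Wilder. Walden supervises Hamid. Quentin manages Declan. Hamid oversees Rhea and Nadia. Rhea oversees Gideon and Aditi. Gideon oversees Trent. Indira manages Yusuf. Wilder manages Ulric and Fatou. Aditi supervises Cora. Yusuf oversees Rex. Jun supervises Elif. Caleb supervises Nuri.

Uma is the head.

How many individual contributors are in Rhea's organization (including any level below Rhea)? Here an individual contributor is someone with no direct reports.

The people in Rhea's organization with no one reporting to them are Cora, Trent. That is 2.

2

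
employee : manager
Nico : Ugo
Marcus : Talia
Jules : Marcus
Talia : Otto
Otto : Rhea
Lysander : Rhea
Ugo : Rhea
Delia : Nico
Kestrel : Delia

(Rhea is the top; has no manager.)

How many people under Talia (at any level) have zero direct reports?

1

The only person in Talia's organization with no one reporting to them is Jules. That is 1.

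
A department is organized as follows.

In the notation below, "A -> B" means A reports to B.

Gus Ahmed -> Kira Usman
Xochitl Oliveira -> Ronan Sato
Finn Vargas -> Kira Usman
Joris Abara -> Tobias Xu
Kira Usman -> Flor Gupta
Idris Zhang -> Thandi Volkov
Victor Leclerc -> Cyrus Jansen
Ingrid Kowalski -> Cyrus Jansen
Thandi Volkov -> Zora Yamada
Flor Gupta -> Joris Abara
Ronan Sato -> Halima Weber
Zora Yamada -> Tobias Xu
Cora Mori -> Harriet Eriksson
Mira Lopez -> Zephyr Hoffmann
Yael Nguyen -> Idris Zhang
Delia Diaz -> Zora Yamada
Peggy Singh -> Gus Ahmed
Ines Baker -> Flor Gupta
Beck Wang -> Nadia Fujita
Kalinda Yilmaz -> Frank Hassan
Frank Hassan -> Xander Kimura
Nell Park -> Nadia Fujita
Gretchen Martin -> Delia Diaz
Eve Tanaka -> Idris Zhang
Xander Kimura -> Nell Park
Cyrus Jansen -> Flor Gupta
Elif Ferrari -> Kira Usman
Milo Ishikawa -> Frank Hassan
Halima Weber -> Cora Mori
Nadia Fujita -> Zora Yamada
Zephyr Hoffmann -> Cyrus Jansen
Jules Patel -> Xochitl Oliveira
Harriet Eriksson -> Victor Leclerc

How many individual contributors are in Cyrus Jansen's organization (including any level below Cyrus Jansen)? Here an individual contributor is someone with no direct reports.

The people in Cyrus Jansen's organization with no one reporting to them are Ingrid Kowalski, Mira Lopez, Jules Patel. That is 3.

3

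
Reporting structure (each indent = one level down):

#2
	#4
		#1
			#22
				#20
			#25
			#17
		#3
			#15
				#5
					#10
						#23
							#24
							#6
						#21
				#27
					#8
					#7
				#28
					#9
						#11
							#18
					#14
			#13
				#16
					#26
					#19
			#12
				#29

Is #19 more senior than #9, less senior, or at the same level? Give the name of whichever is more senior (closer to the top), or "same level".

Both #19 and #9 are 5 levels below #2.

same level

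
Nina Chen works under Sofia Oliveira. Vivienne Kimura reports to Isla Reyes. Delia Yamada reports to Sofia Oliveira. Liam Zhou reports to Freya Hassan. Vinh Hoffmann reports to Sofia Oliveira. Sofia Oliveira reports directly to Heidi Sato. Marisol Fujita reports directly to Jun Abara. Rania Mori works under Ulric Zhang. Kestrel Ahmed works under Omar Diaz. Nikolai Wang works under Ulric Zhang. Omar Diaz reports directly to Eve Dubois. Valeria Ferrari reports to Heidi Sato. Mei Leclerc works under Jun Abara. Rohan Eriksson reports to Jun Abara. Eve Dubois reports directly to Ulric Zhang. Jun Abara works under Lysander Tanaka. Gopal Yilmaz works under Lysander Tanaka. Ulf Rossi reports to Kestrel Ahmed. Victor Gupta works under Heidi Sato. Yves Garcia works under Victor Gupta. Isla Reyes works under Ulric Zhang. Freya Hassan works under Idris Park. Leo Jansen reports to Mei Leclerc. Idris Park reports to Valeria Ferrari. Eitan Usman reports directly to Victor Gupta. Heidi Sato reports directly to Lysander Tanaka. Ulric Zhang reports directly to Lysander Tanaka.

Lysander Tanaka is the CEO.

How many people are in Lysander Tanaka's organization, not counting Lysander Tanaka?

27

Lysander Tanaka directly manages Gopal Yilmaz, Heidi Sato, Jun Abara, Ulric Zhang. Gopal Yilmaz has no reports. Under Heidi Sato: Victor Gupta, Yves Garcia, Eitan Usman, Valeria Ferrari, Idris Park, Freya Hassan, Liam Zhou, Sofia Oliveira, Nina Chen, Delia Yamada, Vinh Hoffmann (11). Under Jun Abara: Marisol Fujita, Mei Leclerc, Leo Jansen, Rohan Eriksson (4). Under Ulric Zhang: Rania Mori, Isla Reyes, Vivienne Kimura, Nikolai Wang, Eve Dubois, Omar Diaz, Kestrel Ahmed, Ulf Rossi (8). So Lysander Tanaka's organization is 4 direct reports plus everyone under them: 1 + 12 + 5 + 9 = 27.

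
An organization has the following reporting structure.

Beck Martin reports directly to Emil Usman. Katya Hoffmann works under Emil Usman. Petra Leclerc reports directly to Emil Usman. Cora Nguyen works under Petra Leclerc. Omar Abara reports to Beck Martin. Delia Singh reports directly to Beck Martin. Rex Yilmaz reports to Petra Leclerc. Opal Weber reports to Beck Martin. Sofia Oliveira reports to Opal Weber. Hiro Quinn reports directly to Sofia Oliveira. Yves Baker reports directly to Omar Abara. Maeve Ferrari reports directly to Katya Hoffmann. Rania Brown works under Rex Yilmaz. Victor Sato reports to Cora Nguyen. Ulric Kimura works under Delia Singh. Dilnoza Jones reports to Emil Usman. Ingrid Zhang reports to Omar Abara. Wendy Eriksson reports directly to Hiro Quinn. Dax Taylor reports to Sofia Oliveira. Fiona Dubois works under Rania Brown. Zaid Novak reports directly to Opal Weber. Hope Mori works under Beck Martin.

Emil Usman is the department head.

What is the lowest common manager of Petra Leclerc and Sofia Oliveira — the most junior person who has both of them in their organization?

Emil Usman

Petra Leclerc's chain of managers is Emil Usman. Sofia Oliveira's chain of managers is Opal Weber, Beck Martin, Emil Usman. The first manager that appears in both chains is Emil Usman.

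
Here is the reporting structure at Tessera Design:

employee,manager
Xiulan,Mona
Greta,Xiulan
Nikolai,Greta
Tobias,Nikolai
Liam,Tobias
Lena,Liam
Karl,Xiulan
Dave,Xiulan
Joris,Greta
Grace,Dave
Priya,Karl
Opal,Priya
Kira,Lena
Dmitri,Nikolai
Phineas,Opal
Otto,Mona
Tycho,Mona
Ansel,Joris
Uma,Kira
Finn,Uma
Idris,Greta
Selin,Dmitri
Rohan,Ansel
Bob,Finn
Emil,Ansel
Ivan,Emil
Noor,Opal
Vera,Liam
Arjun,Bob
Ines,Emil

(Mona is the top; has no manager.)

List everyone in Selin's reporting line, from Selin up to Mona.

Selin reports to Dmitri. Dmitri reports to Nikolai. Nikolai reports to Greta. Greta reports to Xiulan. Xiulan reports to Mona. Mona is at the top.

Selin -> Dmitri -> Nikolai -> Greta -> Xiulan -> Mona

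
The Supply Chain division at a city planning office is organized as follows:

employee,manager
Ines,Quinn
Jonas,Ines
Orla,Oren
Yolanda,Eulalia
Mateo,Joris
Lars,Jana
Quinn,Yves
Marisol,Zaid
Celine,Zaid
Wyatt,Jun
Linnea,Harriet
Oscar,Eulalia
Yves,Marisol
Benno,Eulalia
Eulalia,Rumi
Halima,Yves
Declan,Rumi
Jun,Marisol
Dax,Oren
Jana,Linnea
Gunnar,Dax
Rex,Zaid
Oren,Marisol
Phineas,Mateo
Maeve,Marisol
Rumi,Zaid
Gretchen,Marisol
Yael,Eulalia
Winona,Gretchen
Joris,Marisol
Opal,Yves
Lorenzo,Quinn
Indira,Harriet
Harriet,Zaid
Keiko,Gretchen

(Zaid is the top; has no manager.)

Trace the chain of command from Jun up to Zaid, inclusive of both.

Jun -> Marisol -> Zaid

Jun reports to Marisol. Marisol reports to Zaid. Zaid is at the top.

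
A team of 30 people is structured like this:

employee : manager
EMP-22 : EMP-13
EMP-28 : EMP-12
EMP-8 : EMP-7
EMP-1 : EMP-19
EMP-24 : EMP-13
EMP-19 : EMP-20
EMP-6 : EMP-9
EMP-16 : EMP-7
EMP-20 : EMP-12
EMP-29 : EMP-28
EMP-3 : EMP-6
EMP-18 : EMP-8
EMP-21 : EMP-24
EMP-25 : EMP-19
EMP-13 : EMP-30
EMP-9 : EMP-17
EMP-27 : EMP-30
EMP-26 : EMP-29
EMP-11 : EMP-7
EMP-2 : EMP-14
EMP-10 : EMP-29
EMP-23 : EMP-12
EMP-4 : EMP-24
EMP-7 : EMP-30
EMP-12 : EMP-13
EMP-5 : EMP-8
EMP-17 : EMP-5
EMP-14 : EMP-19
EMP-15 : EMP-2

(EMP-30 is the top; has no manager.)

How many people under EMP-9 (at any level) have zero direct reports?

The only person in EMP-9's organization with no one reporting to them is EMP-3. That is 1.

1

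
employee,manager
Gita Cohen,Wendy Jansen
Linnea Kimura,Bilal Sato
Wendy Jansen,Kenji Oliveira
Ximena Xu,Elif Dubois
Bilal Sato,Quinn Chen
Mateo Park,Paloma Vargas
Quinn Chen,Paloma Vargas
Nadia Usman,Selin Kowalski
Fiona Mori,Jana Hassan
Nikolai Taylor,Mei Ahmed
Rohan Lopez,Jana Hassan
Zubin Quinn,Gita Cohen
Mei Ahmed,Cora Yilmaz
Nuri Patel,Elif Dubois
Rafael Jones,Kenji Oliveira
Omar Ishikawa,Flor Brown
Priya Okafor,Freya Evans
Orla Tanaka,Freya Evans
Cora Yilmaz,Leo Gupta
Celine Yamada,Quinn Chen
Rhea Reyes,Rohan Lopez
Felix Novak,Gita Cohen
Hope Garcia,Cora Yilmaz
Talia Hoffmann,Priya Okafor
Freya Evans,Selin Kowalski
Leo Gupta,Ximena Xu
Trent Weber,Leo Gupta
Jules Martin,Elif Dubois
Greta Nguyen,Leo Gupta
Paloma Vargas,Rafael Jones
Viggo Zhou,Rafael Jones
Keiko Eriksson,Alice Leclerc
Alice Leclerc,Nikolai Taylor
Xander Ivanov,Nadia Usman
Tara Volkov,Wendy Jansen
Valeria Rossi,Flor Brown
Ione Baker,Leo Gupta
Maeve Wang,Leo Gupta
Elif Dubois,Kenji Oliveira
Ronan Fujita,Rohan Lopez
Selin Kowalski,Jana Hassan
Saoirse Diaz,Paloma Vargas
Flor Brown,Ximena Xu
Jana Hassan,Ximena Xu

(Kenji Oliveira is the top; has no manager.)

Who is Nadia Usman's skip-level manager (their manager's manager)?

Nadia Usman reports to Selin Kowalski, and Selin Kowalski reports to Jana Hassan. So Nadia Usman's skip-level manager is Jana Hassan.

Jana Hassan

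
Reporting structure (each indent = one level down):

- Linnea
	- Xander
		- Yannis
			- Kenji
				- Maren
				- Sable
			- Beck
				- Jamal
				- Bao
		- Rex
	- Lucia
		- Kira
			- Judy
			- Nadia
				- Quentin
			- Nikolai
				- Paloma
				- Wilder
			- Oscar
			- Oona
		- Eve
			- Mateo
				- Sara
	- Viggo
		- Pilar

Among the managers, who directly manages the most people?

Direct-report counts: Linnea has 3; Viggo has 1; Lucia has 2; Eve has 1; Mateo has 1; Kira has 5; Nikolai has 2; Nadia has 1; Xander has 2; Yannis has 2; Beck has 2; Kenji has 2. The largest is 5, held by Kira.

Kira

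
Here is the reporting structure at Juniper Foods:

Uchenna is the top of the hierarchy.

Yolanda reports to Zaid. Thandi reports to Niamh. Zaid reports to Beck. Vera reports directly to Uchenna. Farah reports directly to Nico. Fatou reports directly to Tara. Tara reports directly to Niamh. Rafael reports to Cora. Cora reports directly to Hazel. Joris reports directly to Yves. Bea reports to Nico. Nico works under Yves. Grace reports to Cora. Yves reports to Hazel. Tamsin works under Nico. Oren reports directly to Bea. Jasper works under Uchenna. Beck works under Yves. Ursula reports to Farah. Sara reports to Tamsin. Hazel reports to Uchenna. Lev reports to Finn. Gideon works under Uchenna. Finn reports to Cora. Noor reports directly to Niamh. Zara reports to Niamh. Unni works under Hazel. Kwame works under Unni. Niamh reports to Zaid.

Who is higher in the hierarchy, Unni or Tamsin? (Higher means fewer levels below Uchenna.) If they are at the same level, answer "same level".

Unni is 2 levels below Uchenna; Tamsin is 4. Unni is higher.

Unni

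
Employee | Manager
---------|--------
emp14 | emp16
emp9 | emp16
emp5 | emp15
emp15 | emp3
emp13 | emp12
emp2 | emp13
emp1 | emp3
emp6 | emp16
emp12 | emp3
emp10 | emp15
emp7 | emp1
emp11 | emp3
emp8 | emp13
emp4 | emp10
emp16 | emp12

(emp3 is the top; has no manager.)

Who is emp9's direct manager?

emp9 reports directly to emp16.

emp16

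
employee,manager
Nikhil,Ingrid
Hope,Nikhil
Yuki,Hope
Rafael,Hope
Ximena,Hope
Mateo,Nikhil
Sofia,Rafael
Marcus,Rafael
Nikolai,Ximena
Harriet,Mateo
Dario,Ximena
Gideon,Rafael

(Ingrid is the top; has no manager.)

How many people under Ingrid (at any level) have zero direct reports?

7

The people in Ingrid's organization with no one reporting to them are Harriet, Dario, Nikolai, Gideon, Marcus, Sofia, Yuki. That is 7.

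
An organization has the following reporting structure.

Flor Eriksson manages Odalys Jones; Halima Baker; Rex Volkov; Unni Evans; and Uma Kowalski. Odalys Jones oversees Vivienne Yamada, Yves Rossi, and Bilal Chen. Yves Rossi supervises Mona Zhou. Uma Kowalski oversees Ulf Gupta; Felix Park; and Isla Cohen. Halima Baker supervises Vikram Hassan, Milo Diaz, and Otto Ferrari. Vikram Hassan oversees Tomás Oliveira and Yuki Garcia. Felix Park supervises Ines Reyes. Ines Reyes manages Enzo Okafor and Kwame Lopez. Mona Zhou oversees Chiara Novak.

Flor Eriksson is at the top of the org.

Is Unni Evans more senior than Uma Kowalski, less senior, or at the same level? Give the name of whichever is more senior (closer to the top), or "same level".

same level

Both Unni Evans and Uma Kowalski are 1 level below Flor Eriksson.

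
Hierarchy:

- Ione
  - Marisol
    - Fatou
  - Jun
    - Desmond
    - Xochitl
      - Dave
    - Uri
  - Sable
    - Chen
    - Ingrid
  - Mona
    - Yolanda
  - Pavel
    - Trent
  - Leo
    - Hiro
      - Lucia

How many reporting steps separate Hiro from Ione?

2

Chain from Hiro up to Ione: Hiro → Leo → Ione. That is 2 steps up, so Hiro is 2 levels below Ione.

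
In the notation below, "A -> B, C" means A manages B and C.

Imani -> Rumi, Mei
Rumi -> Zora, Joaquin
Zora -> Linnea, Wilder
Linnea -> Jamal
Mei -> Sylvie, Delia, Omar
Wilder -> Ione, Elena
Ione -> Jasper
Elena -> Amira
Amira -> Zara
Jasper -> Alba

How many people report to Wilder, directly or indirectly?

6

Wilder directly manages Ione, Elena. Under Ione: Jasper, Alba (2). Under Elena: Amira, Zara (2). So Wilder's organization is 2 direct reports plus everyone under them: 3 + 3 = 6.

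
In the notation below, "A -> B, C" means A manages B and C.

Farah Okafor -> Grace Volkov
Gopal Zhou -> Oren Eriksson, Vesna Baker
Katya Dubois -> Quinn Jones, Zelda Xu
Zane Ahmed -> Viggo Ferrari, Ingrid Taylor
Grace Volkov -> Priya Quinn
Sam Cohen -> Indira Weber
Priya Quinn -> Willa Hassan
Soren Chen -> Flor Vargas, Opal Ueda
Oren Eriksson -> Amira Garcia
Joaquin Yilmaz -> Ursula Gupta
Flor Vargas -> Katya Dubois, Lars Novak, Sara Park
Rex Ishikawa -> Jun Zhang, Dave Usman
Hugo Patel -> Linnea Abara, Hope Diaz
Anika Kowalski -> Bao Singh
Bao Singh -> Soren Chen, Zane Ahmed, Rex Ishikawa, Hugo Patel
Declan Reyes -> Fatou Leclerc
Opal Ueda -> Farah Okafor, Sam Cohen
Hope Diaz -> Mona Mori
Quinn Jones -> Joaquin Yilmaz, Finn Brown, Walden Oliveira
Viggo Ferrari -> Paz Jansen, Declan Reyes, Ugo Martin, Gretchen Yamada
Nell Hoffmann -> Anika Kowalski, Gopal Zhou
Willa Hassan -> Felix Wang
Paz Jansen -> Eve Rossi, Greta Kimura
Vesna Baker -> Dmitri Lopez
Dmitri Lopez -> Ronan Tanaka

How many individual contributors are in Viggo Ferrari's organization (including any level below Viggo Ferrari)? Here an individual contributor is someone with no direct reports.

5

The people in Viggo Ferrari's organization with no one reporting to them are Gretchen Yamada, Ugo Martin, Fatou Leclerc, Greta Kimura, Eve Rossi. That is 5.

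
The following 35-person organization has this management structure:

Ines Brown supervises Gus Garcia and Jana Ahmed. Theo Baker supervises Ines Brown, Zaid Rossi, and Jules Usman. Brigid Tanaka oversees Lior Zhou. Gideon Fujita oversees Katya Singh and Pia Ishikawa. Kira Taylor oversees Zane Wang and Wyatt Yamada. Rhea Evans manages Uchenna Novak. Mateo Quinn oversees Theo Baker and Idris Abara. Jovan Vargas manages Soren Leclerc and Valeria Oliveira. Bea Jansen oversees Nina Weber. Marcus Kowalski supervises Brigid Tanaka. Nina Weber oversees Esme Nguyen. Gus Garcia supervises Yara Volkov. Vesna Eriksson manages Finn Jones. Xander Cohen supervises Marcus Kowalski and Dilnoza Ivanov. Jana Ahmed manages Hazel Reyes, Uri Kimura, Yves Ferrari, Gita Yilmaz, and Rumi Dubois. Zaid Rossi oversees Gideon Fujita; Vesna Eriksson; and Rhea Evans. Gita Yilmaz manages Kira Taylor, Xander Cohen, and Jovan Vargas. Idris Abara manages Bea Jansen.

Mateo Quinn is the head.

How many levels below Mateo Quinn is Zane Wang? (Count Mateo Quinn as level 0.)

6

Chain from Zane Wang up to Mateo Quinn: Zane Wang → Kira Taylor → Gita Yilmaz → Jana Ahmed → Ines Brown → Theo Baker → Mateo Quinn. That is 6 steps up, so Zane Wang is 6 levels below Mateo Quinn.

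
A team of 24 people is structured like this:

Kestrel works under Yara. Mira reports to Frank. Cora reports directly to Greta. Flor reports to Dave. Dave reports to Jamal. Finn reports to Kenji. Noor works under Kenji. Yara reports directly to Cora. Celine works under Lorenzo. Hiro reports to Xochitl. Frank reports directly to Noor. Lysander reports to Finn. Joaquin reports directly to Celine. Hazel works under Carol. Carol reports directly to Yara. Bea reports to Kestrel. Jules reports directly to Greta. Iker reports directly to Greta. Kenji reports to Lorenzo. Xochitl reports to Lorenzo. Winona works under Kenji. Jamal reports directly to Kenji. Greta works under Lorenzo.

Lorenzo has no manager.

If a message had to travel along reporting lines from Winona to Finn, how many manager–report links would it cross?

2

Winona is 1 level below Kenji, and Finn is 1 level below Kenji (their lowest common manager). The shortest path runs up from Winona to Kenji and back down to Finn: 1 + 1 = 2 links.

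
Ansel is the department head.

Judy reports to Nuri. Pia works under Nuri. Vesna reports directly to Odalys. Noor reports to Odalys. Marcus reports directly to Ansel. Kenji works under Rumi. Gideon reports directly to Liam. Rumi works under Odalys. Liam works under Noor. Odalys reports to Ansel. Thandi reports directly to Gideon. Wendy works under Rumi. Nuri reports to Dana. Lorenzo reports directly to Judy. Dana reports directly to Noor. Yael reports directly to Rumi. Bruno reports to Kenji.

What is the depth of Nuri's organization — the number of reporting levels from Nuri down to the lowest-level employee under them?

2

The longest chain under Nuri runs Nuri → Judy → Lorenzo, which is 2 levels below Nuri.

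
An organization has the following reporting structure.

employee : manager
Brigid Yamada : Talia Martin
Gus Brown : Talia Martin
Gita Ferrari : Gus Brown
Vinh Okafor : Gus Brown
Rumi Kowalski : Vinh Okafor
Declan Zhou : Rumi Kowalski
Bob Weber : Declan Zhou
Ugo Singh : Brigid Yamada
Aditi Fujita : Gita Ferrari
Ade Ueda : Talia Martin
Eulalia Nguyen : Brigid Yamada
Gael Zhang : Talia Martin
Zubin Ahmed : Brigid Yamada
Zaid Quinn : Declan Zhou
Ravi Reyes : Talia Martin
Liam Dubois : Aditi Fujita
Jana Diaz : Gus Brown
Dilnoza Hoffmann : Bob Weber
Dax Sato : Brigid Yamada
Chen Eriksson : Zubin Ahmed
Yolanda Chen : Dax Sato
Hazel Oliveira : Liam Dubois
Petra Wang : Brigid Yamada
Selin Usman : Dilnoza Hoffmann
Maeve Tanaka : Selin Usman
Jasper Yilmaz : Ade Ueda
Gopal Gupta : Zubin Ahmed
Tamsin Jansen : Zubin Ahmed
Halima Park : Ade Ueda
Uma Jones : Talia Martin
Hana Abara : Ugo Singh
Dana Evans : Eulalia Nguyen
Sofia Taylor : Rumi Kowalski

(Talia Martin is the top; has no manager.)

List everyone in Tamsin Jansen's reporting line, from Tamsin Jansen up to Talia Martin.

Tamsin Jansen -> Zubin Ahmed -> Brigid Yamada -> Talia Martin

Tamsin Jansen reports to Zubin Ahmed. Zubin Ahmed reports to Brigid Yamada. Brigid Yamada reports to Talia Martin. Talia Martin is at the top.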